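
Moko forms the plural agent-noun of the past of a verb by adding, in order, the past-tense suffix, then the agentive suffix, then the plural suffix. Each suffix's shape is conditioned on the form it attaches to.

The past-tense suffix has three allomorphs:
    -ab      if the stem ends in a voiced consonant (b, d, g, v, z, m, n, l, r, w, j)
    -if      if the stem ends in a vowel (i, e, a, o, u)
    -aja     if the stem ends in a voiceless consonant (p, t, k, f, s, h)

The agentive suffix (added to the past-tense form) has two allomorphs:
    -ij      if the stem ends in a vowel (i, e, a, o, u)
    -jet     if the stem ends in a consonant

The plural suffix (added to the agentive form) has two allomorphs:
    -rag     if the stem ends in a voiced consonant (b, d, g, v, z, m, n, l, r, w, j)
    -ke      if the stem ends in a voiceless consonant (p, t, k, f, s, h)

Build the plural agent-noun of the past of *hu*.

huifjetke

*hu* — final sound /u/ (a vowel) → -if → *huif*.
The past-tense form *huif*: final sound = /f/, a consonant → -jet → *huifjet*.
The final consonant of the agentive form *huifjet* is /t/, which is voiceless, so the plural suffix is -ke, giving *huifjetke*.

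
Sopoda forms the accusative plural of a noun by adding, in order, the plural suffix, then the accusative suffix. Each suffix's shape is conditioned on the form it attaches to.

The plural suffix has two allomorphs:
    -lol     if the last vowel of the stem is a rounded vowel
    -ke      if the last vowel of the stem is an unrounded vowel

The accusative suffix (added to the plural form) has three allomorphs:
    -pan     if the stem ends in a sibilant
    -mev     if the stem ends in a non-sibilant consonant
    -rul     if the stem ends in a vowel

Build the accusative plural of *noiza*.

*noiza*: last vowel = /a/, an unrounded vowel → -ke → *noizake*.
The plural form *noizake*: final sound = /e/, a vowel → -rul → *noizakerul*.

noizakerul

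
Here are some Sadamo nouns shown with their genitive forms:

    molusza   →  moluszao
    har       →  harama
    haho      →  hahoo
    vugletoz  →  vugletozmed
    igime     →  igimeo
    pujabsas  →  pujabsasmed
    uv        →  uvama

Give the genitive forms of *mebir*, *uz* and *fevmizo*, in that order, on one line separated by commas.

mebirama, uzmed, fevmizoo

The alternation tracks the final sound of the stem — -med when the stem ends in a sibilant (*vugletoz*, *pujabsas*); -ama when the stem ends in a non-sibilant consonant (*har*, *uv*); -o when the stem ends in a vowel (*molusza*, *haho*, *igime*).
Since the final sound of *mebir* is /r/ (a non-sibilant consonant), it takes -ama, giving *mebirama*.
The final sound of *uz* is /z/, which is a sibilant, so the suffix is -med, giving *uzmed*.
Since the final sound of *fevmizo* is /o/ (a vowel), it takes -o, giving *fevmizoo*.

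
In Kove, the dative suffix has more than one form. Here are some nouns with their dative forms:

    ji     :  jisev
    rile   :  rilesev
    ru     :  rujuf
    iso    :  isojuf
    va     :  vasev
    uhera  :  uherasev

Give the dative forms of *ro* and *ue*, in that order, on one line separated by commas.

The suffix is conditioned by the last vowel: -juf when the last vowel of the stem is a rounded vowel (*ru*, *iso*); -sev when the last vowel of the stem is an unrounded vowel (*ji*, *rile*, *va*, *uhera*).
The last vowel of *ro* is /o/, which is a rounded vowel, so the suffix is -juf, giving *rojuf*.
Since the last vowel of *ue* is /e/ (an unrounded vowel), it takes -sev, giving *uesev*.

rojuf, uesev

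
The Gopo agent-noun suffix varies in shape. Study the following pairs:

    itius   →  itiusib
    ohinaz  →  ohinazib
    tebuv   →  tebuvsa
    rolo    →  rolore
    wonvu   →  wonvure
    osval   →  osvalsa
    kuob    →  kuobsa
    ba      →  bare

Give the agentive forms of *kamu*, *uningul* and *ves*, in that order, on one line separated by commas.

Looking at the final sound of each stem: -ib when the stem ends in a sibilant (*itius*, *ohinaz*); -sa when the stem ends in a non-sibilant consonant (*tebuv*, *osval*, *kuob*); -re when the stem ends in a vowel (*rolo*, *wonvu*, *ba*).
*kamu*: final sound = /u/, a vowel → -re → *kamure*.
The final sound of *uningul* is /l/, which is a non-sibilant consonant, so the suffix is -sa, giving *uningulsa*.
*ves* — final sound /s/ (a sibilant) → -ib → *vesib*.

kamure, uningulsa, vesib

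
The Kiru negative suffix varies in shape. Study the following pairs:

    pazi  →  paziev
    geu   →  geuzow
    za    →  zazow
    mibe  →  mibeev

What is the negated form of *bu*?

buzow

The alternation tracks the last vowel of the stem — -ev when the last vowel of the stem is a front vowel (*pazi*, *mibe*); -zow when the last vowel of the stem is a back vowel (*geu*, *za*).
The last vowel of *bu* is /u/, which is a back vowel, so the suffix is -zow, giving *buzow*.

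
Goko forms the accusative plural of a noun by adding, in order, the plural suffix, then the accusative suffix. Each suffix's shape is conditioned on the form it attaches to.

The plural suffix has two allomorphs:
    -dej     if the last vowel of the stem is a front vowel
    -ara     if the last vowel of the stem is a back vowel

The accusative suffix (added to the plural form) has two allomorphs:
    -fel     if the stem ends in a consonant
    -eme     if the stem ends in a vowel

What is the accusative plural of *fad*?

fadaraeme

The last vowel of *fad* is /a/, which is a back vowel, so the plural suffix is -ara, giving *fadara*.
The final sound of the plural form *fadara* is /a/, which is a vowel, so the accusative suffix is -eme, giving *fadaraeme*.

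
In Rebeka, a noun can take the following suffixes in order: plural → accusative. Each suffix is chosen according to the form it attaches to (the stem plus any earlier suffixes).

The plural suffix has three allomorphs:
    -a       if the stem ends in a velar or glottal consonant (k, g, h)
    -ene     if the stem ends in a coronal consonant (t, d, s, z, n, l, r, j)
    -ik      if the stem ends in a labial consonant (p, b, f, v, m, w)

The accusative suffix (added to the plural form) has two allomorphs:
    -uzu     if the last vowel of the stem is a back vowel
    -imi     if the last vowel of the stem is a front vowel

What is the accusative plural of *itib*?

The final consonant of *itib* is /b/, which is labial, so the plural suffix is -ik, giving *itibik*.
Since the last vowel of the plural form *itibik* is /i/ (a front vowel), it takes -imi, giving *itibikimi*.

itibikimi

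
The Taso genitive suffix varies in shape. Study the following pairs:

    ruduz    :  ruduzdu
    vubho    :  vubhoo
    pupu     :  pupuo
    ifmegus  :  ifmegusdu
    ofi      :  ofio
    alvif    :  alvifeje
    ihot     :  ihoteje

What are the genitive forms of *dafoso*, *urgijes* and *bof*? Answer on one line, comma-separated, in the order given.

dafosoo, urgijesdu, bofeje

Looking at the final sound of each stem: -du when the stem ends in a sibilant (*ruduz*, *ifmegus*); -eje when the stem ends in a non-sibilant consonant (*alvif*, *ihot*); -o when the stem ends in a vowel (*vubho*, *pupu*, *ofi*).
*dafoso* — final sound /o/ (a vowel) → -o → *dafosoo*.
*urgijes* — final sound /s/ (a sibilant) → -du → *urgijesdu*.
*bof*: final sound = /f/, a non-sibilant consonant → -eje → *bofeje*.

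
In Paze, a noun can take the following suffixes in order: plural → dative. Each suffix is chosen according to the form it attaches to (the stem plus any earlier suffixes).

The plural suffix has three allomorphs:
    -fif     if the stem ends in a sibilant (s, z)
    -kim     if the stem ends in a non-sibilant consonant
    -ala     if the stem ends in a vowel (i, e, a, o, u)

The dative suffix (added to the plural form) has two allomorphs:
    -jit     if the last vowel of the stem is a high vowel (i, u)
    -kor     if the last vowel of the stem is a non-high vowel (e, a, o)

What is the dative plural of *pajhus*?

*pajhus* — final sound /s/ (a sibilant) → -fif → *pajhusfif*.
The plural form *pajhusfif* — last vowel /i/ (a high vowel) → -jit → *pajhusfifjit*.

pajhusfifjit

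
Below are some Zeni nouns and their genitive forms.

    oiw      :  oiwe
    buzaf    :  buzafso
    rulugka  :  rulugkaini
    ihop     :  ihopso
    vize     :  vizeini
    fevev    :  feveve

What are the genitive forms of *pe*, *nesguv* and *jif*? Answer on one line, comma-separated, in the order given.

peini, nesguve, jifso

Looking at the final sound of each stem: -so when the stem ends in a voiceless consonant (*buzaf*, *ihop*); -e when the stem ends in a voiced consonant (*oiw*, *fevev*); -ini when the stem ends in a vowel (*rulugka*, *vize*).
The final sound of *pe* is /e/, which is a vowel, so the suffix is -ini, giving *peini*.
*nesguv*: final sound = /v/, a voiced consonant → -e → *nesguve*.
Since the final sound of *jif* is /f/ (a voiceless consonant), it takes -so, giving *jifso*.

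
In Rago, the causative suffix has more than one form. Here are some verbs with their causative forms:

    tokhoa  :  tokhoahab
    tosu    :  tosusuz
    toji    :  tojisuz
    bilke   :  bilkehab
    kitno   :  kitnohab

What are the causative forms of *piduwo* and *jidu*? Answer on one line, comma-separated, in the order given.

The pattern is height harmony: -suz when the last vowel of the stem is a high vowel (*tosu*, *toji*); -hab when the last vowel of the stem is a non-high vowel (*tokhoa*, *bilke*, *kitno*).
Since the last vowel of *piduwo* is /o/ (a non-high vowel), it takes -hab, giving *piduwohab*.
The last vowel of *jidu* is /u/, which is a high vowel, so the suffix is -suz, giving *jidusuz*.

piduwohab, jidusuz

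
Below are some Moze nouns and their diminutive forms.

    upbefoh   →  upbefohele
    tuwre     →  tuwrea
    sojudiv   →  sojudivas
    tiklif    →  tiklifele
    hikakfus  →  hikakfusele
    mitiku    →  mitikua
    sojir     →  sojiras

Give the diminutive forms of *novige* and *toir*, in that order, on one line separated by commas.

The suffix is conditioned by the final sound: -ele when the stem ends in a voiceless consonant (*upbefoh*, *tiklif*, *hikakfus*); -as when the stem ends in a voiced consonant (*sojudiv*, *sojir*); -a when the stem ends in a vowel (*tuwre*, *mitiku*).
*novige* — final sound /e/ (a vowel) → -a → *novigea*.
Since the final sound of *toir* is /r/ (a voiced consonant), it takes -as, giving *toiras*.

novigea, toiras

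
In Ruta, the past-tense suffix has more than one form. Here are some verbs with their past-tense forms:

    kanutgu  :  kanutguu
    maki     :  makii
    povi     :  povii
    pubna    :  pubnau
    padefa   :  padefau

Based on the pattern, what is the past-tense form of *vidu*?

viduu

The pattern is front/back vowel harmony: -i when the last vowel of the stem is a front vowel (*maki*, *povi*); -u when the last vowel of the stem is a back vowel (*kanutgu*, *pubna*, *padefa*).
The last vowel of *vidu* is /u/, which is a back vowel, so the suffix is -u, giving *viduu*.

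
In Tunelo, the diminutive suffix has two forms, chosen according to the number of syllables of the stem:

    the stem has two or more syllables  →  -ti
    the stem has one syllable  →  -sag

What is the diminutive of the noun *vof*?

vofsag

With one syllable, *vof* takes -sag → *vofsag*.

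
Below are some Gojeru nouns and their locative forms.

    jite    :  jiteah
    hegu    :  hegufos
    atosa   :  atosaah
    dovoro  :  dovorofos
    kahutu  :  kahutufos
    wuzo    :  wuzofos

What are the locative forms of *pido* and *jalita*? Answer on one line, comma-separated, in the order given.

pidofos, jalitaah

The suffix is conditioned by the last vowel: -fos when the last vowel of the stem is a rounded vowel (*hegu*, *dovoro*, *kahutu*, *wuzo*); -ah when the last vowel of the stem is an unrounded vowel (*jite*, *atosa*).
*pido* — last vowel /o/ (a rounded vowel) → -fos → *pidofos*.
Since the last vowel of *jalita* is /a/ (an unrounded vowel), it takes -ah, giving *jalitaah*.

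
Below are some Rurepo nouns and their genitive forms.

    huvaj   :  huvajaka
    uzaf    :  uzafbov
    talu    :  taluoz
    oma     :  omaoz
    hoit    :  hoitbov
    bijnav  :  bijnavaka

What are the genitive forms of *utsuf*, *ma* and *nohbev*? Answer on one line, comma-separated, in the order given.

Looking at the final sound of each stem: -bov when the stem ends in a voiceless consonant (*uzaf*, *hoit*); -aka when the stem ends in a voiced consonant (*huvaj*, *bijnav*); -oz when the stem ends in a vowel (*talu*, *oma*).
Since the final sound of *utsuf* is /f/ (a voiceless consonant), it takes -bov, giving *utsufbov*.
Since the final sound of *ma* is /a/ (a vowel), it takes -oz, giving *maoz*.
Since the final sound of *nohbev* is /v/ (a voiced consonant), it takes -aka, giving *nohbevaka*.

utsufbov, maoz, nohbevaka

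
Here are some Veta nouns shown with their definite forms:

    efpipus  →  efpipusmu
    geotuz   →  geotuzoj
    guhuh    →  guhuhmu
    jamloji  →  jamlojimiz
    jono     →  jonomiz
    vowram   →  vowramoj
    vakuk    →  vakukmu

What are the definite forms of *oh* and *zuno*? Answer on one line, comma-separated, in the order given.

ohmu, zunomiz

The suffix is conditioned by the final sound: -mu when the stem ends in a voiceless consonant (*efpipus*, *guhuh*, *vakuk*); -oj when the stem ends in a voiced consonant (*geotuz*, *vowram*); -miz when the stem ends in a vowel (*jamloji*, *jono*).
Since the final sound of *oh* is /h/ (a voiceless consonant), it takes -mu, giving *ohmu*.
Since the final sound of *zuno* is /o/ (a vowel), it takes -miz, giving *zunomiz*.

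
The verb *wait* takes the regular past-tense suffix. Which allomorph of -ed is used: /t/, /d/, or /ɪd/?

The stem *wait* ends in /t/ or /d/.
The -ed suffix is realized as /ɪd/ after /t, d/; as /t/ after other voiceless consonants; and as /d/ after other voiced sounds.
So -ed on *wait* is pronounced /ɪd/.

/ɪd/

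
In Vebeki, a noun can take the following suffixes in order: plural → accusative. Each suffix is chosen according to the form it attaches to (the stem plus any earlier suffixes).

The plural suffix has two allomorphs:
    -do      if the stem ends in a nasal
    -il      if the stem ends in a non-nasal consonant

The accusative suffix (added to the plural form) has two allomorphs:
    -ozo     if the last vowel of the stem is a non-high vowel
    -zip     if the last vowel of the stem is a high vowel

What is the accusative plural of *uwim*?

Since the final consonant of *uwim* is /m/ (a nasal), it takes -do, giving *uwimdo*.
Since the last vowel of the plural form *uwimdo* is /o/ (a non-high vowel), it takes -ozo, giving *uwimdoozo*.

uwimdoozo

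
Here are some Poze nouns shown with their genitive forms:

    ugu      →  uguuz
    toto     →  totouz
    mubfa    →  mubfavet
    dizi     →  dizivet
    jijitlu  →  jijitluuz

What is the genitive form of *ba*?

The suffix is conditioned by the last vowel: -uz when the last vowel of the stem is a rounded vowel (*ugu*, *toto*, *jijitlu*); -vet when the last vowel of the stem is an unrounded vowel (*mubfa*, *dizi*).
The last vowel of *ba* is /a/, which is an unrounded vowel, so the suffix is -vet, giving *bavet*.

bavet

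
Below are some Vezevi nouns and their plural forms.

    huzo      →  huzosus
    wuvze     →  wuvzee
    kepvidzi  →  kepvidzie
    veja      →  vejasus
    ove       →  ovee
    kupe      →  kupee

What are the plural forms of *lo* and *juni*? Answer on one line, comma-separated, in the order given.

losus, junie

The alternation tracks the last vowel of the stem — -e when the last vowel of the stem is a front vowel (*wuvze*, *kepvidzi*, *ove*, *kupe*); -sus when the last vowel of the stem is a back vowel (*huzo*, *veja*).
*lo*: last vowel = /o/, a back vowel → -sus → *losus*.
The last vowel of *juni* is /i/, which is a front vowel, so the suffix is -e, giving *junie*.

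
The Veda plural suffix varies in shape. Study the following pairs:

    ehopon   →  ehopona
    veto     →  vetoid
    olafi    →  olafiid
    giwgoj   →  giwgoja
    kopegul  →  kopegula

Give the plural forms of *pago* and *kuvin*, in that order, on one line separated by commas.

Looking at the final sound of each stem: -a when the stem ends in a consonant (*ehopon*, *giwgoj*, *kopegul*); -id when the stem ends in a vowel (*veto*, *olafi*).
Since the final sound of *pago* is /o/ (a vowel), it takes -id, giving *pagoid*.
*kuvin* — final sound /n/ (a consonant) → -a → *kuvina*.

pagoid, kuvina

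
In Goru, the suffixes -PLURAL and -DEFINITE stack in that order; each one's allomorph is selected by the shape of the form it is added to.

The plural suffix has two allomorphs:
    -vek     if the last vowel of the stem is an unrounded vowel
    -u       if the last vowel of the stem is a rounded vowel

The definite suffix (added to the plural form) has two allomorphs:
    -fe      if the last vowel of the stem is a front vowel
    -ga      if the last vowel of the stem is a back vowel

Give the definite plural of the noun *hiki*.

The last vowel of *hiki* is /i/, which is an unrounded vowel, so the plural suffix is -vek, giving *hikivek*.
Since the last vowel of the plural form *hikivek* is /e/ (a front vowel), it takes -fe, giving *hikivekfe*.

hikivekfe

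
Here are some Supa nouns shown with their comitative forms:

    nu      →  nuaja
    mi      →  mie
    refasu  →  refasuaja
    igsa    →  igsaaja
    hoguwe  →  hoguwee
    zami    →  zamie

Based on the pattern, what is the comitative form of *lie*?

The alternation tracks the last vowel of the stem — -e when the last vowel of the stem is a front vowel (*mi*, *hoguwe*, *zami*); -aja when the last vowel of the stem is a back vowel (*nu*, *refasu*, *igsa*).
The last vowel of *lie* is /e/, which is a front vowel, so the suffix is -e, giving *liee*.

liee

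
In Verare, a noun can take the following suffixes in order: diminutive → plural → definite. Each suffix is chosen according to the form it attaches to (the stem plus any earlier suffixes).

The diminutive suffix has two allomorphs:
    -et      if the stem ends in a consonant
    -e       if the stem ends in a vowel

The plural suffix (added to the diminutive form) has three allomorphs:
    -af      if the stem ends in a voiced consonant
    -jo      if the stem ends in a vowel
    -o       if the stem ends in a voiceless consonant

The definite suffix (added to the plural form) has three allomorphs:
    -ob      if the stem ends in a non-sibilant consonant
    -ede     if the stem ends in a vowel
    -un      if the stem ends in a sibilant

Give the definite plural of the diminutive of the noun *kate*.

kateejoede

*kate*: final sound = /e/, a vowel → -e → *katee*.
The diminutive form *katee*: final sound = /e/, a vowel → -jo → *kateejo*.
The final sound of the plural form *kateejo* is /o/, which is a vowel, so the definite suffix is -ede, giving *kateejoede*.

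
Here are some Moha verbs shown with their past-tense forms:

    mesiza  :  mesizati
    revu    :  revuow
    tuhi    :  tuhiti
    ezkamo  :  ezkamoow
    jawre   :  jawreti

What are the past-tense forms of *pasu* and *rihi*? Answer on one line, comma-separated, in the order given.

pasuow, rihiti

The alternation tracks the last vowel of the stem — -ow when the last vowel of the stem is a rounded vowel (*revu*, *ezkamo*); -ti when the last vowel of the stem is an unrounded vowel (*mesiza*, *tuhi*, *jawre*).
*pasu*: last vowel = /u/, a rounded vowel → -ow → *pasuow*.
Since the last vowel of *rihi* is /i/ (an unrounded vowel), it takes -ti, giving *rihiti*.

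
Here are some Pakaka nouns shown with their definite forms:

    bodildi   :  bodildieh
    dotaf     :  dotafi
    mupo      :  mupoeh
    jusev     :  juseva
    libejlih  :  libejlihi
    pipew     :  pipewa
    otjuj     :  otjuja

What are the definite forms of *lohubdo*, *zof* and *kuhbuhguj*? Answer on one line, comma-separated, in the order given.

lohubdoeh, zofi, kuhbuhguja

The pattern is voicing of the final sound: -i when the stem ends in a voiceless consonant (*dotaf*, *libejlih*); -a when the stem ends in a voiced consonant (*jusev*, *pipew*, *otjuj*); -eh when the stem ends in a vowel (*bodildi*, *mupo*).
Since the final sound of *lohubdo* is /o/ (a vowel), it takes -eh, giving *lohubdoeh*.
*zof* — final sound /f/ (a voiceless consonant) → -i → *zofi*.
*kuhbuhguj* — final sound /j/ (a voiced consonant) → -a → *kuhbuhguja*.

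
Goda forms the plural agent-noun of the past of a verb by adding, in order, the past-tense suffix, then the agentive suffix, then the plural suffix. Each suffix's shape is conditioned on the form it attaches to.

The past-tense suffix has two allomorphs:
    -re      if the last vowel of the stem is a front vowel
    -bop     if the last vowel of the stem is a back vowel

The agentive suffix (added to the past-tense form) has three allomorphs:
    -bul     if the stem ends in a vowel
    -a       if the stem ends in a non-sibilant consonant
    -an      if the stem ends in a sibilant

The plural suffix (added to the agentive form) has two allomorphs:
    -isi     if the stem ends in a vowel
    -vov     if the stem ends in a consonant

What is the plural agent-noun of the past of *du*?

dubopaisi

*du* — last vowel /u/ (a back vowel) → -bop → *dubop*.
The past-tense form *dubop* — final sound /p/ (a non-sibilant consonant) → -a → *dubopa*.
The final sound of the agentive form *dubopa* is /a/, which is a vowel, so the plural suffix is -isi, giving *dubopaisi*.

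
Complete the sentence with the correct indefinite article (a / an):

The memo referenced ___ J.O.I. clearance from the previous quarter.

The indefinite article is chosen by the initial *sound* of the following word, not its spelling.
The initialism *J.O.I.* is read letter by letter; the first letter, J, is pronounced /dʒeɪ/, which begins with a consonant sound.
So the article is *a*: The memo referenced a J.O.I. clearance from the previous quarter.

a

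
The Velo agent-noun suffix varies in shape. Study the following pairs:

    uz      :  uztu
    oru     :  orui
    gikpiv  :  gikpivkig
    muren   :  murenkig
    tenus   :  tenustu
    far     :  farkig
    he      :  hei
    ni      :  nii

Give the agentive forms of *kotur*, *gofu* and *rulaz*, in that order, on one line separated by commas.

koturkig, gofui, rulaztu

The suffix is conditioned by the final sound: -tu when the stem ends in a sibilant (*uz*, *tenus*); -kig when the stem ends in a non-sibilant consonant (*gikpiv*, *muren*, *far*); -i when the stem ends in a vowel (*oru*, *he*, *ni*).
*kotur*: final sound = /r/, a non-sibilant consonant → -kig → *koturkig*.
The final sound of *gofu* is /u/, which is a vowel, so the suffix is -i, giving *gofui*.
*rulaz* — final sound /z/ (a sibilant) → -tu → *rulaztu*.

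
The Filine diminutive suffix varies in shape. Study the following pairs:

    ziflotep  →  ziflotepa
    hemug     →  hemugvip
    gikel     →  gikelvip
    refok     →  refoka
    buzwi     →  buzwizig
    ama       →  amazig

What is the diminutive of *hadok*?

Looking at the final sound of each stem: -a when the stem ends in a voiceless consonant (*ziflotep*, *refok*); -vip when the stem ends in a voiced consonant (*hemug*, *gikel*); -zig when the stem ends in a vowel (*buzwi*, *ama*).
The final sound of *hadok* is /k/, which is a voiceless consonant, so the suffix is -a, giving *hadoka*.

hadoka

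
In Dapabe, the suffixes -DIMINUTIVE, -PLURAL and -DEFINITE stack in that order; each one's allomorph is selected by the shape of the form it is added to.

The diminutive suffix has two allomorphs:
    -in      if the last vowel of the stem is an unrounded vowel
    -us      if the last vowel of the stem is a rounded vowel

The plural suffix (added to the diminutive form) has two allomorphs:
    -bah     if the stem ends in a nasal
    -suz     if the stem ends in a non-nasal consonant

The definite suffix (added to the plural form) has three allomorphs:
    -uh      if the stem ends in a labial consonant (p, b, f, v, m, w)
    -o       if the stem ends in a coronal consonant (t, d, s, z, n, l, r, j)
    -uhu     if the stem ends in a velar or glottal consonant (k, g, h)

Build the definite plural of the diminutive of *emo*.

The last vowel of *emo* is /o/, which is a rounded vowel, so the diminutive suffix is -us, giving *emous*.
The diminutive form *emous* — final consonant /s/ (non-nasal) → -suz → *emoussuz*.
The final consonant of the plural form *emoussuz* is /z/, which is coronal, so the definite suffix is -o, giving *emoussuzo*.

emoussuzo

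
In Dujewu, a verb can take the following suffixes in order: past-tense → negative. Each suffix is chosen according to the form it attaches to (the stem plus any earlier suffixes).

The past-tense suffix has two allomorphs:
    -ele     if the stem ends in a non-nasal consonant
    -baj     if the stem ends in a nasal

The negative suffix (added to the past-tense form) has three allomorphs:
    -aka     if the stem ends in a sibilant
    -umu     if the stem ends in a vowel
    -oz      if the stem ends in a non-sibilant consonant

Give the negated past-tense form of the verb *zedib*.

*zedib*: final consonant = /b/, non-nasal → -ele → *zedibele*.
The final sound of the past-tense form *zedibele* is /e/, which is a vowel, so the negative suffix is -umu, giving *zedibeleumu*.

zedibeleumu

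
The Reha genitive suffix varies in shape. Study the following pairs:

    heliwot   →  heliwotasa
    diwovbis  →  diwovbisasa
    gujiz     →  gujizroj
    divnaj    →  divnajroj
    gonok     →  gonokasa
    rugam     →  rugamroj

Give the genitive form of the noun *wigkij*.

The pattern is voicing of the final consonant: -asa when the stem ends in a voiceless consonant (*heliwot*, *diwovbis*, *gonok*); -roj when the stem ends in a voiced consonant (*gujiz*, *divnaj*, *rugam*).
*wigkij*: final consonant = /j/, voiced → -roj → *wigkijroj*.

wigkijroj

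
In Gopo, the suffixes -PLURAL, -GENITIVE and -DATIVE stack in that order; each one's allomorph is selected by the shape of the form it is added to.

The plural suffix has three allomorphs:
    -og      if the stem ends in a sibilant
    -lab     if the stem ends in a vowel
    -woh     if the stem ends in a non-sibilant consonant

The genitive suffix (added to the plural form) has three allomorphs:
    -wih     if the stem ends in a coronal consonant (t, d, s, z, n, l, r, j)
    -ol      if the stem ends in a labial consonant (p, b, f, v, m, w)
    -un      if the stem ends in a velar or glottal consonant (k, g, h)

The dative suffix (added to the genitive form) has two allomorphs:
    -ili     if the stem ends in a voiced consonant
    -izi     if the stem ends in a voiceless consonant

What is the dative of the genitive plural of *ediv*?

Since the final sound of *ediv* is /v/ (a non-sibilant consonant), it takes -woh, giving *edivwoh*.
Since the final consonant of the plural form *edivwoh* is /h/ (velar/glottal), it takes -un, giving *edivwohun*.
The genitive form *edivwohun*: final consonant = /n/, voiced → -ili → *edivwohunili*.

edivwohunili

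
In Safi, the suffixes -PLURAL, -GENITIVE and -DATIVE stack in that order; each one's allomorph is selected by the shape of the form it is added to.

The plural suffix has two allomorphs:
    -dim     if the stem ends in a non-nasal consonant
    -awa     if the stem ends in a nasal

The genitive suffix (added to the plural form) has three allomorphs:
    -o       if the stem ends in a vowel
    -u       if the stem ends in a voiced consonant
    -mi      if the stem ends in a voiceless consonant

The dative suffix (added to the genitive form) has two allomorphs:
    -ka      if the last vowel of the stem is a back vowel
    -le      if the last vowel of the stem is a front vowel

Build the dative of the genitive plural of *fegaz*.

fegazdimuka

*fegaz*: final consonant = /z/, non-nasal → -dim → *fegazdim*.
Since the final sound of the plural form *fegazdim* is /m/ (a voiced consonant), it takes -u, giving *fegazdimu*.
The last vowel of the genitive form *fegazdimu* is /u/, which is a back vowel, so the dative suffix is -ka, giving *fegazdimuka*.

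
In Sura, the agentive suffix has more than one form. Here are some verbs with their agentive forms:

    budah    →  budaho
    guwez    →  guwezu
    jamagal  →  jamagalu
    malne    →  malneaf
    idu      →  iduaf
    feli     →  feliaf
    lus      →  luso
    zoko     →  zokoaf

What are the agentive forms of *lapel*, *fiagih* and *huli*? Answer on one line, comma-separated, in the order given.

lapelu, fiagiho, huliaf

Looking at the final sound of each stem: -o when the stem ends in a voiceless consonant (*budah*, *lus*); -u when the stem ends in a voiced consonant (*guwez*, *jamagal*); -af when the stem ends in a vowel (*malne*, *idu*, *feli*, *zoko*).
*lapel*: final sound = /l/, a voiced consonant → -u → *lapelu*.
*fiagih*: final sound = /h/, a voiceless consonant → -o → *fiagiho*.
*huli*: final sound = /i/, a vowel → -af → *huliaf*.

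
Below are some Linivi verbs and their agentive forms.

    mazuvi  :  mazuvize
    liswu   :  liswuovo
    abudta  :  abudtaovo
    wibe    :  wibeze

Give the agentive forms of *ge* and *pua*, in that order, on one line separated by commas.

The pattern is front/back vowel harmony: -ze when the last vowel of the stem is a front vowel (*mazuvi*, *wibe*); -ovo when the last vowel of the stem is a back vowel (*liswu*, *abudta*).
*ge*: last vowel = /e/, a front vowel → -ze → *geze*.
Since the last vowel of *pua* is /a/ (a back vowel), it takes -ovo, giving *puaovo*.

geze, puaovo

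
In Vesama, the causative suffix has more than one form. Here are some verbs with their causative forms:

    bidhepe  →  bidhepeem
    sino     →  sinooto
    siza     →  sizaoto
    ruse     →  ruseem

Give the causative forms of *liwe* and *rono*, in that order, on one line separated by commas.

liweem, ronooto

Looking at the last vowel of each stem: -em when the last vowel of the stem is a front vowel (*bidhepe*, *ruse*); -oto when the last vowel of the stem is a back vowel (*sino*, *siza*).
Since the last vowel of *liwe* is /e/ (a front vowel), it takes -em, giving *liweem*.
Since the last vowel of *rono* is /o/ (a back vowel), it takes -oto, giving *ronooto*.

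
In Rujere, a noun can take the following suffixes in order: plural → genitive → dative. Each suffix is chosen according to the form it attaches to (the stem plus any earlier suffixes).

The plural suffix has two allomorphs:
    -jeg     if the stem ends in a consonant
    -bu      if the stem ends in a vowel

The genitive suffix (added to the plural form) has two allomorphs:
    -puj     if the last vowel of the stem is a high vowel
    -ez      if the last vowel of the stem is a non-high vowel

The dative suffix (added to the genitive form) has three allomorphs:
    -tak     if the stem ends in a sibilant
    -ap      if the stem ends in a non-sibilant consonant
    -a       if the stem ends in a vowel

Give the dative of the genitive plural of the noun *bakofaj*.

bakofajjegeztak

*bakofaj* — final sound /j/ (a consonant) → -jeg → *bakofajjeg*.
The plural form *bakofajjeg* — last vowel /e/ (a non-high vowel) → -ez → *bakofajjegez*.
Since the final sound of the genitive form *bakofajjegez* is /z/ (a sibilant), it takes -tak, giving *bakofajjegeztak*.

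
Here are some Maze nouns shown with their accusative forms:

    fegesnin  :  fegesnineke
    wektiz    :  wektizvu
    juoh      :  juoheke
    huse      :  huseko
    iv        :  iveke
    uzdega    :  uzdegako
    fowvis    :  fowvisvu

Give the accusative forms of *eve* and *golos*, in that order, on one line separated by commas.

The suffix is conditioned by the final sound: -vu when the stem ends in a sibilant (*wektiz*, *fowvis*); -eke when the stem ends in a non-sibilant consonant (*fegesnin*, *juoh*, *iv*); -ko when the stem ends in a vowel (*huse*, *uzdega*).
*eve* — final sound /e/ (a vowel) → -ko → *eveko*.
*golos* — final sound /s/ (a sibilant) → -vu → *golosvu*.

eveko, golosvu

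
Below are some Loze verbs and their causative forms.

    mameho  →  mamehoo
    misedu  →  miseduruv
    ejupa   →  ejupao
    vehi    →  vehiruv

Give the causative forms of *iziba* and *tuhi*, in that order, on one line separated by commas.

izibao, tuhiruv

The pattern is height harmony: -ruv when the last vowel of the stem is a high vowel (*misedu*, *vehi*); -o when the last vowel of the stem is a non-high vowel (*mameho*, *ejupa*).
*iziba*: last vowel = /a/, a non-high vowel → -o → *izibao*.
*tuhi* — last vowel /i/ (a high vowel) → -ruv → *tuhiruv*.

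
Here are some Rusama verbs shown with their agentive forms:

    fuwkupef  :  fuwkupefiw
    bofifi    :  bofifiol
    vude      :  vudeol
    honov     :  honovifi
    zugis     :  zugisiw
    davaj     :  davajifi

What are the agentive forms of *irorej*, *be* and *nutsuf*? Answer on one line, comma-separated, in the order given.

irorejifi, beol, nutsufiw

Looking at the final sound of each stem: -iw when the stem ends in a voiceless consonant (*fuwkupef*, *zugis*); -ifi when the stem ends in a voiced consonant (*honov*, *davaj*); -ol when the stem ends in a vowel (*bofifi*, *vude*).
The final sound of *irorej* is /j/, which is a voiced consonant, so the suffix is -ifi, giving *irorejifi*.
*be*: final sound = /e/, a vowel → -ol → *beol*.
*nutsuf* — final sound /f/ (a voiceless consonant) → -iw → *nutsufiw*.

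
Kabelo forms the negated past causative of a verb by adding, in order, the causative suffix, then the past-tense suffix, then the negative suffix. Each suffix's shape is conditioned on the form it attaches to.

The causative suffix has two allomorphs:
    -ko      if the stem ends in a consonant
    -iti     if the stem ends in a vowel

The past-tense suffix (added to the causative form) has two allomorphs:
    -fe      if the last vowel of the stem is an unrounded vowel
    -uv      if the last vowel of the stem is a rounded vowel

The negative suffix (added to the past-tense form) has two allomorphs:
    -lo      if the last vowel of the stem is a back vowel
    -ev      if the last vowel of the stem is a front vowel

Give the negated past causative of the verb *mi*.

miitifeev

*mi* — final sound /i/ (a vowel) → -iti → *miiti*.
The last vowel of the causative form *miiti* is /i/, which is an unrounded vowel, so the past-tense suffix is -fe, giving *miitife*.
Since the last vowel of the past-tense form *miitife* is /e/ (a front vowel), it takes -ev, giving *miitifeev*.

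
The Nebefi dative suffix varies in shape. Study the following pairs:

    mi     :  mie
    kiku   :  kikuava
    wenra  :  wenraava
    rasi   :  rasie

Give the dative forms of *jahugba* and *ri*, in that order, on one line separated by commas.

jahugbaava, rie

The suffix is conditioned by the last vowel: -e when the last vowel of the stem is a front vowel (*mi*, *rasi*); -ava when the last vowel of the stem is a back vowel (*kiku*, *wenra*).
*jahugba* — last vowel /a/ (a back vowel) → -ava → *jahugbaava*.
The last vowel of *ri* is /i/, which is a front vowel, so the suffix is -e, giving *rie*.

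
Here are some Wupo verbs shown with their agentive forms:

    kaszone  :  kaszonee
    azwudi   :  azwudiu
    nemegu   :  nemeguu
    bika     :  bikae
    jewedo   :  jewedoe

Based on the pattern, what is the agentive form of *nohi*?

nohiu

The alternation tracks the last vowel of the stem — -u when the last vowel of the stem is a high vowel (*azwudi*, *nemegu*); -e when the last vowel of the stem is a non-high vowel (*kaszone*, *bika*, *jewedo*).
Since the last vowel of *nohi* is /i/ (a high vowel), it takes -u, giving *nohiu*.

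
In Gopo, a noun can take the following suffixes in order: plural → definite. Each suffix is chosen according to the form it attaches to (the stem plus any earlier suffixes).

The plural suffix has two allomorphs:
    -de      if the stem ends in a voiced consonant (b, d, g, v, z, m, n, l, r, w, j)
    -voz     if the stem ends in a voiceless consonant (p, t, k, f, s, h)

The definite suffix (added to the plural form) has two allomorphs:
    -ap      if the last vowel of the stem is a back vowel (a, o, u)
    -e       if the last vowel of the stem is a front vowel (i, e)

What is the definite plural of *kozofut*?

kozofutvozap

*kozofut*: final consonant = /t/, voiceless → -voz → *kozofutvoz*.
The plural form *kozofutvoz*: last vowel = /o/, a back vowel → -ap → *kozofutvozap*.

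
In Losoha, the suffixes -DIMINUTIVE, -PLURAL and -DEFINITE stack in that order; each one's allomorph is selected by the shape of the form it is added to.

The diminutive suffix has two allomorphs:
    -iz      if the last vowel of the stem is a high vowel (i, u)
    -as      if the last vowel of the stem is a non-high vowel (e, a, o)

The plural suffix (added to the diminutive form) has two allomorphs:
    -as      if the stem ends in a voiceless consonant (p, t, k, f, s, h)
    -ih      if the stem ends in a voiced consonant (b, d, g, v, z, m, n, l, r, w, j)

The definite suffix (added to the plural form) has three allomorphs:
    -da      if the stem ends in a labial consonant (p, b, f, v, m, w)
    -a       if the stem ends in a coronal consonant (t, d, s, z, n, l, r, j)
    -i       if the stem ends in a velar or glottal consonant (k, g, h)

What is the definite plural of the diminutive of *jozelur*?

jozelurizihi

*jozelur* — last vowel /u/ (a high vowel) → -iz → *jozeluriz*.
Since the final consonant of the diminutive form *jozeluriz* is /z/ (voiced), it takes -ih, giving *jozelurizih*.
The plural form *jozelurizih*: final consonant = /h/, velar/glottal → -i → *jozelurizihi*.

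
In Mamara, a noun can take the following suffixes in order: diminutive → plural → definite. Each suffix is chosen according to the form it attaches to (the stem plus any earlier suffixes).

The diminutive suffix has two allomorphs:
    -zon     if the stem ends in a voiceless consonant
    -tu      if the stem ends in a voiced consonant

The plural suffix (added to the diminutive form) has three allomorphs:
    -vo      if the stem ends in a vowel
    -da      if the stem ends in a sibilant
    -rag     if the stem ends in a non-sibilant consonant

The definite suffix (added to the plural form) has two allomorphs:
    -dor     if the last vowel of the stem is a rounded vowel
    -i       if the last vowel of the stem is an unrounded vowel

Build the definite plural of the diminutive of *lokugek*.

The final consonant of *lokugek* is /k/, which is voiceless, so the diminutive suffix is -zon, giving *lokugekzon*.
The final sound of the diminutive form *lokugekzon* is /n/, which is a non-sibilant consonant, so the plural suffix is -rag, giving *lokugekzonrag*.
The last vowel of the plural form *lokugekzonrag* is /a/, which is an unrounded vowel, so the definite suffix is -i, giving *lokugekzonragi*.

lokugekzonragi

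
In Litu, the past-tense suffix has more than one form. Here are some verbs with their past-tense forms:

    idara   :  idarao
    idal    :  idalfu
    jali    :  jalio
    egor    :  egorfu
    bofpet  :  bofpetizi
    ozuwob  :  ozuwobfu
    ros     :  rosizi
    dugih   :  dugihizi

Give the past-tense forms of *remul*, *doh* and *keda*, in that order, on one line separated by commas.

remulfu, dohizi, kedao

The suffix is conditioned by the final sound: -izi when the stem ends in a voiceless consonant (*bofpet*, *ros*, *dugih*); -fu when the stem ends in a voiced consonant (*idal*, *egor*, *ozuwob*); -o when the stem ends in a vowel (*idara*, *jali*).
Since the final sound of *remul* is /l/ (a voiced consonant), it takes -fu, giving *remulfu*.
*doh*: final sound = /h/, a voiceless consonant → -izi → *dohizi*.
The final sound of *keda* is /a/, which is a vowel, so the suffix is -o, giving *kedao*.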